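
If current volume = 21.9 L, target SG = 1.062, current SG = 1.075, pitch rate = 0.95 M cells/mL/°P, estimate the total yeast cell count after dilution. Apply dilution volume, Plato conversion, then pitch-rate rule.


V_w = V·((SG_c−1)/(SG_t−1)−1);  °P = 259 − 259/SG_t;  cells = rate·(V+V_w)·°P
V_w = 21.9·((1.075−1)/(1.062−1)−1) = 4.5919
V_final = 21.9 + 4.5919 = 26.4919
°P = 259 − 259/1.062 = 15.1205
cells = 0.95·26.4919·15.1205

380.5434 billion cells


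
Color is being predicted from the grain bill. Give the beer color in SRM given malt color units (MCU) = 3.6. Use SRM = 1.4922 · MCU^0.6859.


SRM = 1.4922 · 3.6^0.6859

3.5925 SRM


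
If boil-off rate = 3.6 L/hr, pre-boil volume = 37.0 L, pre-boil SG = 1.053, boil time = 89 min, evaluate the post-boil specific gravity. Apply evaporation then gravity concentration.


V_post = V_pre − rate·(t/60);  SG_post = 1 + (SG_pre−1)·V_pre/V_post
V_post = 37.0 − 3.6·(89/60) = 31.6600
SG_post = 1 + (1.053 − 1)·37.0/31.6600

1.0619


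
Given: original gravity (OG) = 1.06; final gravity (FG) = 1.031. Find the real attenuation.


AA = (OG−FG)/(OG−1)·100;  RA = AA·0.8192
AA = (1.06 − 1.031)/(1.06 − 1)·100 = 48.3333
RA = 48.3333·0.8192

39.5947 %


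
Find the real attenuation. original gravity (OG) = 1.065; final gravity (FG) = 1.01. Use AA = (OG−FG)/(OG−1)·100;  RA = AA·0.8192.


AA = (1.065 − 1.01)/(1.065 − 1)·100 = 84.6154
RA = 84.6154·0.8192

69.3169 %


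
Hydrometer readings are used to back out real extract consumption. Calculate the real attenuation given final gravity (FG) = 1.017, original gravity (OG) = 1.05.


AA = (OG−FG)/(OG−1)·100;  RA = AA·0.8192
AA = (1.05 − 1.017)/(1.05 − 1)·100 = 66.0000
RA = 66.0000·0.8192

54.0672 %


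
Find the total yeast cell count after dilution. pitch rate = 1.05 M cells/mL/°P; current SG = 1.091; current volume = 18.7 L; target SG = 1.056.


V_w = V·((SG_c−1)/(SG_t−1)−1);  °P = 259 − 259/SG_t;  cells = rate·(V+V_w)·°P
V_w = 18.7·((1.091−1)/(1.056−1)−1) = 11.6875
V_final = 18.7 + 11.6875 = 30.3875
°P = 259 − 259/1.056 = 13.7348
cells = 1.05·30.3875·13.7348

438.2361 billion cells


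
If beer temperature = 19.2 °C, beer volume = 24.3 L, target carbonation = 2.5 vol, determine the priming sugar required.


residual = 14.695·(0.01821 + 0.09011·e^(−0.04·T));  sugar = (target − residual)·4.0·V
residual = 14.695·(0.01821 + 0.09011·e^(−0.04·19.2)) = 0.8819
sugar = (2.5 − 0.8819)·4.0·24.3

157.2764 g


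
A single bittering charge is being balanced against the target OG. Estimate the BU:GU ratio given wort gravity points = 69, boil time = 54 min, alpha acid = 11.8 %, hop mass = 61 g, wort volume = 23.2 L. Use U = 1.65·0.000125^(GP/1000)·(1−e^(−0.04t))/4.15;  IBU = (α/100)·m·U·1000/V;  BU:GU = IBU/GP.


U = 1.65·0.000125^(69/1000)·(1−e^(−0.04·54))/4.15 = 0.1892
IBU = (11.8/100)·61·0.1892·1000/23.2 = 58.6989
BU:GU = 58.6989/69

0.8507


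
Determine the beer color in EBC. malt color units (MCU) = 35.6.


SRM = 1.4922·MCU^0.6859;  EBC = SRM·1.97
SRM = 1.4922·35.6^0.6859 = 17.2968
EBC = 17.2968·1.97

34.0748 EBC


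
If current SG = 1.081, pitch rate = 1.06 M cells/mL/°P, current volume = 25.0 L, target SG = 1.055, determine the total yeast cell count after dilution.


V_w = V·((SG_c−1)/(SG_t−1)−1);  °P = 259 − 259/SG_t;  cells = rate·(V+V_w)·°P
V_w = 25.0·((1.081−1)/(1.055−1)−1) = 11.8182
V_final = 25.0 + 11.8182 = 36.8182
°P = 259 − 259/1.055 = 13.5024
cells = 1.06·36.8182·13.5024

526.9607 billion cells


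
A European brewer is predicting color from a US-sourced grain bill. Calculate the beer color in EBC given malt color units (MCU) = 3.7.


SRM = 1.4922·MCU^0.6859;  EBC = SRM·1.97
SRM = 1.4922·3.7^0.6859 = 3.6606
EBC = 3.6606·1.97

7.2115 EBC


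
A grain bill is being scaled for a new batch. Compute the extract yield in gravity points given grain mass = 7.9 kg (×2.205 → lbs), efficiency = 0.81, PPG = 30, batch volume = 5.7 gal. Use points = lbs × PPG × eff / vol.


lbs = 7.9 × 2.205 = 17.4195
points = 17.4195 × 30 × 0.81 / 5.7

74.2621 points


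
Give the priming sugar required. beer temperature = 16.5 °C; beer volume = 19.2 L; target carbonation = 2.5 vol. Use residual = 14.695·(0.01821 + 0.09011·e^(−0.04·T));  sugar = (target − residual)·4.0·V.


residual = 14.695·(0.01821 + 0.09011·e^(−0.04·16.5)) = 0.9520
sugar = (2.5 − 0.9520)·4.0·19.2

118.8869 g


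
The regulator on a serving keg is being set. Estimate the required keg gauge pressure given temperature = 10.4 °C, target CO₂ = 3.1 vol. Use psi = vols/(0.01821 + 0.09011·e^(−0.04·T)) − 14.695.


psi = 3.1/(0.01821 + 0.09011·e^(−0.04·10.4)) − 14.695

25.2258 psi


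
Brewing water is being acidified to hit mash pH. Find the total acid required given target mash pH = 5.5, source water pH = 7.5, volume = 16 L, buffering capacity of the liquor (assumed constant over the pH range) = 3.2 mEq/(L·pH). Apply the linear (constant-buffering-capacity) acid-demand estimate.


acid = buffering capacity · (pH_source − pH_target) · V
acid = 3.2 · (7.5 − 5.5) · 16

102.4000 mEq


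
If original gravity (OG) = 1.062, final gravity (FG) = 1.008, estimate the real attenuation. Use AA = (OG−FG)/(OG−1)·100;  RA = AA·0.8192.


AA = (1.062 − 1.008)/(1.062 − 1)·100 = 87.0968
RA = 87.0968·0.8192

71.3497 %


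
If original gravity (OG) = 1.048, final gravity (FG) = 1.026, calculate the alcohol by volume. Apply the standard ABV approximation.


ABV = (OG − FG) · 131.25
ABV = (1.048 − 1.026) · 131.25

2.8875 % ABV


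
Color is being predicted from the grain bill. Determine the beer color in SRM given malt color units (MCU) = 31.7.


SRM = 1.4922 · MCU^0.6859
SRM = 1.4922 · 31.7^0.6859

15.9736 SRM


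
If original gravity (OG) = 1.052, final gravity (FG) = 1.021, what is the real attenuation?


AA = (OG−FG)/(OG−1)·100;  RA = AA·0.8192
AA = (1.052 − 1.021)/(1.052 − 1)·100 = 59.6154
RA = 59.6154·0.8192

48.8369 %


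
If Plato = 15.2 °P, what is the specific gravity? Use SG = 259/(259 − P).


SG = 259/(259 − 15.2)

1.0623


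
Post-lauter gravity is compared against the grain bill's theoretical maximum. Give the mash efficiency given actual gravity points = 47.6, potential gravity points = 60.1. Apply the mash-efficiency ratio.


efficiency = actual / potential × 100
efficiency = 47.6 / 60.1 × 100

79.2013 %


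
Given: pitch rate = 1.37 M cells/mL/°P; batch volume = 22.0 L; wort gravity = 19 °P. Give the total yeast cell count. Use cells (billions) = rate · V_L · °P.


cells = 1.37 · 22.0 · 19

572.6600 billion cells


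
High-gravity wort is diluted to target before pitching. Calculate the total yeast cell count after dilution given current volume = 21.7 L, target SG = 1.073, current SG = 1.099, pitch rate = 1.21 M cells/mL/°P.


V_w = V·((SG_c−1)/(SG_t−1)−1);  °P = 259 − 259/SG_t;  cells = rate·(V+V_w)·°P
V_w = 21.7·((1.099−1)/(1.073−1)−1) = 7.7288
V_final = 21.7 + 7.7288 = 29.4288
°P = 259 − 259/1.073 = 17.6207
cells = 1.21·29.4288·17.6207

627.4518 billion cells


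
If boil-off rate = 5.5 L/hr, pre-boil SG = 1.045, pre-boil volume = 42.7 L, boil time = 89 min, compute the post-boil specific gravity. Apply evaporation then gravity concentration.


V_post = V_pre − rate·(t/60);  SG_post = 1 + (SG_pre−1)·V_pre/V_post
V_post = 42.7 − 5.5·(89/60) = 34.5417
SG_post = 1 + (1.045 − 1)·42.7/34.5417

1.0556


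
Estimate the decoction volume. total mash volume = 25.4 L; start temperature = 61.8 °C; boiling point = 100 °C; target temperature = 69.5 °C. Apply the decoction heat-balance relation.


V_dec = V_total·(T_target − T_start)/(T_boil − T_start)
V_dec = 25.4·(69.5 − 61.8)/(100 − 61.8)

5.1199 L


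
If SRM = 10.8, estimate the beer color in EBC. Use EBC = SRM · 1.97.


EBC = 10.8 · 1.97

21.2760 EBC


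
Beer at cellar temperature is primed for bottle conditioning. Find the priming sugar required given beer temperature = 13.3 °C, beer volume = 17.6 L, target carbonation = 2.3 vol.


residual = 14.695·(0.01821 + 0.09011·e^(−0.04·T));  sugar = (target − residual)·4.0·V
residual = 14.695·(0.01821 + 0.09011·e^(−0.04·13.3)) = 1.0454
sugar = (2.3 − 1.0454)·4.0·17.6

88.3203 g


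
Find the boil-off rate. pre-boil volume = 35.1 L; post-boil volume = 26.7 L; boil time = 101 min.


rate = (V_pre − V_post) / (t_min/60)
rate = (35.1 − 26.7) / (101/60)

4.9901 L/hr


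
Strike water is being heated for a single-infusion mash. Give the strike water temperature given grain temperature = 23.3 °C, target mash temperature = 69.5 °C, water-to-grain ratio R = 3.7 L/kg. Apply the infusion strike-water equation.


T_strike = (0.41/R)·(T_mash − T_grain) + T_mash
T_strike = (0.41/3.7)·(69.5 − 23.3) + 69.5

74.6195 °C


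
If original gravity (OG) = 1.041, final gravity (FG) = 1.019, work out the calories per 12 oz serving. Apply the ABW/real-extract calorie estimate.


ABW = (OG−FG)·131.25·0.79/FG;  °P = 259 − 259/SG (for OG→OE and FG→AE);  RE = 0.1808·OE + 0.8192·AE;  Cal = (6.9·ABW + 4·(RE−0.1))·FG·3.55
ABW = (1.041 − 1.019)·131.25·0.79/1.019 = 2.2386
OE = 259 − 259/1.041 = 10.2008 °P
AE = 259 − 259/1.019 = 4.8292 °P
RE = 0.1808·10.2008 + 0.8192·4.8292 = 5.8004 °P
Cal = (6.9·2.2386 + 4·(5.8004−0.1))·1.019·3.55

138.3600 kcal


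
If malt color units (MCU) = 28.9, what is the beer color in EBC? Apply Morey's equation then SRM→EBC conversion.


SRM = 1.4922·MCU^0.6859;  EBC = SRM·1.97
SRM = 1.4922·28.9^0.6859 = 14.9919
EBC = 14.9919·1.97

29.5341 EBC


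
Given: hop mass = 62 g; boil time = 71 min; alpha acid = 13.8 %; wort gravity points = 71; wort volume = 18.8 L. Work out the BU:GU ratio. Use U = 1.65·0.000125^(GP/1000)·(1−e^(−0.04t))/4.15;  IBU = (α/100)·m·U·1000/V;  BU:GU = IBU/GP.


U = 1.65·0.000125^(71/1000)·(1−e^(−0.04·71))/4.15 = 0.1978
IBU = (13.8/100)·62·0.1978·1000/18.8 = 90.0086
BU:GU = 90.0086/71

1.2677


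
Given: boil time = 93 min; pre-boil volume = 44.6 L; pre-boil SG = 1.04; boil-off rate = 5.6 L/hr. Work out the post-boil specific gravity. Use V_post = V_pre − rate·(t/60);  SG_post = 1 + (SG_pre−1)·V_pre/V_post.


V_post = 44.6 − 5.6·(93/60) = 35.9200
SG_post = 1 + (1.04 − 1)·44.6/35.9200

1.0497


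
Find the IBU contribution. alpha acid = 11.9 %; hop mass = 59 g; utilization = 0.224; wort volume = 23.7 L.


IBU = (α/100)·mass·U·1000 / V
IBU = (11.9/100)·59·0.224·1000 / 23.7

66.3588 IBU


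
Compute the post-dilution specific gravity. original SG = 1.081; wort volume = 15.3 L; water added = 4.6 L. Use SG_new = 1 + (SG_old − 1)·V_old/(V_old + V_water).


pts = (1.081 − 1)·1000·15.3/(15.3 + 4.6) = 62.2764
SG_new = 1 + 62.2764/1000

1.0623


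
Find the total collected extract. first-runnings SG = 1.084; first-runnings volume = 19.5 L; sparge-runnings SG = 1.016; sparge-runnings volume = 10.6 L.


total = Σ (SG_i − 1)·1000·V_i
first = (1.084 − 1)·1000·19.5 = 1638.0000
sparge = (1.016 − 1)·1000·10.6 = 169.6000
total = 1638.0000 + 169.6000

1807.6000 gravity·L


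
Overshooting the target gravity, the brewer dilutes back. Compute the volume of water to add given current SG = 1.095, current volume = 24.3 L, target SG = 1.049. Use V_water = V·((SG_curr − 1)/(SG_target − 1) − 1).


V_water = 24.3·((1.095 − 1)/(1.049 − 1) − 1)

22.8122 L


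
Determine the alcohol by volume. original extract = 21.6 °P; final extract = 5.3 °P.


SG = 259/(259 − P);  ABV = (OG − FG)·131.25
OG = 259/(259 − 21.6) = 1.0910
FG = 259/(259 − 5.3) = 1.0209
ABV = (1.0910 − 1.0209)·131.25

9.2000 % ABV


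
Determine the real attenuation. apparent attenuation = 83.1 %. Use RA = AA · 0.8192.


RA = 83.1 · 0.8192

68.0755 %


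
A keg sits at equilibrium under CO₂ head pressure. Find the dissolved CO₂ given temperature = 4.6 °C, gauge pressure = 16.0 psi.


vols = (P + 14.695)·(0.01821 + 0.09011·e^(−0.04·T))
vols = (16.0 + 14.695)·(0.01821 + 0.09011·e^(−0.04·4.6))

2.8600 volumes


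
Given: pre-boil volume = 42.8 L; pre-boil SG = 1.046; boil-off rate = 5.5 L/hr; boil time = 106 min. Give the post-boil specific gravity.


V_post = V_pre − rate·(t/60);  SG_post = 1 + (SG_pre−1)·V_pre/V_post
V_post = 42.8 − 5.5·(106/60) = 33.0833
SG_post = 1 + (1.046 − 1)·42.8/33.0833

1.0595


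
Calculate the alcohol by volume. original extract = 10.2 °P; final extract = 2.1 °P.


SG = 259/(259 − P);  ABV = (OG − FG)·131.25
OG = 259/(259 − 10.2) = 1.0410
FG = 259/(259 − 2.1) = 1.0082
ABV = (1.0410 − 1.0082)·131.25

4.3079 % ABV


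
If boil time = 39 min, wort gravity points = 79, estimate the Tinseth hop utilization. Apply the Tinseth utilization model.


U = 1.65·0.000125^(GP/1000) · (1 − e^(−0.04·t))/4.15
bigness = 1.65·0.000125^(79/1000) = 0.8112
boil_factor = (1 − e^(−0.04·39))/4.15 = 0.1903
U = 0.8112 · 0.1903

0.1544


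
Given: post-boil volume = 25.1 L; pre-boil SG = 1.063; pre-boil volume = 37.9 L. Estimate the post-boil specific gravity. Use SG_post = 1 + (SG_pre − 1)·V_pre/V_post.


pts_pre = (1.063 − 1)·1000 = 63.0000
pts_post = 63.0000·37.9/25.1 = 95.1275
SG_post = 1 + 95.1275/1000

1.0951


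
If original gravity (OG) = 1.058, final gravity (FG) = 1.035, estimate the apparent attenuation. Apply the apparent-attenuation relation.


AA = (OG − FG)/(OG − 1) · 100
AA = (1.058 − 1.035)/(1.058 − 1) · 100

39.6552 %


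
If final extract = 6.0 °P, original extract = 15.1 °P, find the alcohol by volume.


SG = 259/(259 − P);  ABV = (OG − FG)·131.25
OG = 259/(259 − 15.1) = 1.0619
FG = 259/(259 − 6.0) = 1.0237
ABV = (1.0619 − 1.0237)·131.25

5.0131 % ABV


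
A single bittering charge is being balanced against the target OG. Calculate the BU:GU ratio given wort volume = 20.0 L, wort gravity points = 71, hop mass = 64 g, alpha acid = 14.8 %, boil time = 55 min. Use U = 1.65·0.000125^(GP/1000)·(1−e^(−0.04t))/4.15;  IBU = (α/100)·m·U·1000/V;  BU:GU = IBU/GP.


U = 1.65·0.000125^(71/1000)·(1−e^(−0.04·55))/4.15 = 0.1868
IBU = (14.8/100)·64·0.1868·1000/20.0 = 88.4557
BU:GU = 88.4557/71

1.2459


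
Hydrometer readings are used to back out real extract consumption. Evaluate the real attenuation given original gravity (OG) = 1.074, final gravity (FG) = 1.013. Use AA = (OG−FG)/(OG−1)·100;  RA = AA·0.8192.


AA = (1.074 − 1.013)/(1.074 − 1)·100 = 82.4324
RA = 82.4324·0.8192

67.5286 %


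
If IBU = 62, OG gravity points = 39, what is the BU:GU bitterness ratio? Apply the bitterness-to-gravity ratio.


BU:GU = IBU / OG_points
BU:GU = 62 / 39

1.5897


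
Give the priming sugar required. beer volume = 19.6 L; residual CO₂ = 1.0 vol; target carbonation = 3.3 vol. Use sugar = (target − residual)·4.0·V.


sugar = (3.3 − 1.0)·4.0·19.6

180.3200 g


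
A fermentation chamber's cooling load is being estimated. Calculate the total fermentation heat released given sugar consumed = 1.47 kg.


Q = m_sugar · 590 kJ/kg
Q = 1.47 · 590

867.3000 kJ


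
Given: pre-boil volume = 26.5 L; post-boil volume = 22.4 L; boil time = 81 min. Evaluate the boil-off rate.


rate = (V_pre − V_post) / (t_min/60)
rate = (26.5 − 22.4) / (81/60)

3.0370 L/hr


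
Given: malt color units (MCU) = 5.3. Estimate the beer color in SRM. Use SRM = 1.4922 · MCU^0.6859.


SRM = 1.4922 · 5.3^0.6859

4.6839 SRM


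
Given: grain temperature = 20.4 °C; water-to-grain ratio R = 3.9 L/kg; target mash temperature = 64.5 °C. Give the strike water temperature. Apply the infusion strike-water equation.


T_strike = (0.41/R)·(T_mash − T_grain) + T_mash
T_strike = (0.41/3.9)·(64.5 − 20.4) + 64.5

69.1362 °C


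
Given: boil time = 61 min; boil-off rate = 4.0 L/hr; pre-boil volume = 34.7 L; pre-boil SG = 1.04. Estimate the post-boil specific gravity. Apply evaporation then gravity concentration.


V_post = V_pre − rate·(t/60);  SG_post = 1 + (SG_pre−1)·V_pre/V_post
V_post = 34.7 − 4.0·(61/60) = 30.6333
SG_post = 1 + (1.04 − 1)·34.7/30.6333

1.0453


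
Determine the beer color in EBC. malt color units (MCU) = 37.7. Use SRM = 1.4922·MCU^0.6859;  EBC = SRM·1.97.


SRM = 1.4922·37.7^0.6859 = 17.9903
EBC = 17.9903·1.97

35.4410 EBC


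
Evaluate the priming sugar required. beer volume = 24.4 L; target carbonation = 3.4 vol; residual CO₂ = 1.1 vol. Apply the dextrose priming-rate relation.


sugar = (target − residual)·4.0·V
sugar = (3.4 − 1.1)·4.0·24.4

224.4800 g


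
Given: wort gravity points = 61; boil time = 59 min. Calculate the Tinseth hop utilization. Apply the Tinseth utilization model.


U = 1.65·0.000125^(GP/1000) · (1 − e^(−0.04·t))/4.15
bigness = 1.65·0.000125^(61/1000) = 0.9537
boil_factor = (1 − e^(−0.04·59))/4.15 = 0.2182
U = 0.9537 · 0.2182

0.2081


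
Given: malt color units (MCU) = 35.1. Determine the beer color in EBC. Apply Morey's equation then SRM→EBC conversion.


SRM = 1.4922·MCU^0.6859;  EBC = SRM·1.97
SRM = 1.4922·35.1^0.6859 = 17.1298
EBC = 17.1298·1.97

33.7458 EBC


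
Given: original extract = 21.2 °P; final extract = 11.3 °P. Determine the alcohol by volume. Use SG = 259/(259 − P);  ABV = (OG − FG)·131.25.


OG = 259/(259 − 21.2) = 1.0892
FG = 259/(259 − 11.3) = 1.0456
ABV = (1.0892 − 1.0456)·131.25

5.7134 % ABV


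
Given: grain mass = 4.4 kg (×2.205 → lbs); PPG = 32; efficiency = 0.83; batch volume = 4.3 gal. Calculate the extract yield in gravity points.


points = lbs × PPG × eff / vol
lbs = 4.4 × 2.205 = 9.7020
points = 9.7020 × 32 × 0.83 / 4.3

59.9268 points


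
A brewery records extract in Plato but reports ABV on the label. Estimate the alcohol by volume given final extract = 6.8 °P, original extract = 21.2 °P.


SG = 259/(259 − P);  ABV = (OG − FG)·131.25
OG = 259/(259 − 21.2) = 1.0892
FG = 259/(259 − 6.8) = 1.0270
ABV = (1.0892 − 1.0270)·131.25

8.1622 % ABV


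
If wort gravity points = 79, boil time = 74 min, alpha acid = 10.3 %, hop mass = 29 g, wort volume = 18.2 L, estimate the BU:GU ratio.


U = 1.65·0.000125^(GP/1000)·(1−e^(−0.04t))/4.15;  IBU = (α/100)·m·U·1000/V;  BU:GU = IBU/GP
U = 1.65·0.000125^(79/1000)·(1−e^(−0.04·74))/4.15 = 0.1853
IBU = (10.3/100)·29·0.1853·1000/18.2 = 30.4191
BU:GU = 30.4191/79

0.3851


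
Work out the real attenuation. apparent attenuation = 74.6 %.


RA = AA · 0.8192
RA = 74.6 · 0.8192

61.1123 %


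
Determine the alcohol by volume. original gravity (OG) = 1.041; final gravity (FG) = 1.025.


ABV = (OG − FG) · 131.25
ABV = (1.041 − 1.025) · 131.25

2.1000 % ABV


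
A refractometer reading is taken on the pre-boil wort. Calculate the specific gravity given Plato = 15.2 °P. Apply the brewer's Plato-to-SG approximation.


SG = 259/(259 − P)
SG = 259/(259 − 15.2)

1.0623


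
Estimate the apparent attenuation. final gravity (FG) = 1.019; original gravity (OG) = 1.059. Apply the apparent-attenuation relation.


AA = (OG − FG)/(OG − 1) · 100
AA = (1.059 − 1.019)/(1.059 − 1) · 100

67.7966 %


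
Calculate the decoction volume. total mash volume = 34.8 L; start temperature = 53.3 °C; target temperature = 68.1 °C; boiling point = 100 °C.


V_dec = V_total·(T_target − T_start)/(T_boil − T_start)
V_dec = 34.8·(68.1 − 53.3)/(100 − 53.3)

11.0287 L


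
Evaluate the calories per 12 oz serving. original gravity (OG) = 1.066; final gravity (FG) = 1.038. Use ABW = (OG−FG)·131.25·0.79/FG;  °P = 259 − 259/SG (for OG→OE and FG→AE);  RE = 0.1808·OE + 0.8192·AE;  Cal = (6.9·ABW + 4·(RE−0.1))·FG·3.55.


ABW = (1.066 − 1.038)·131.25·0.79/1.038 = 2.7970
OE = 259 − 259/1.066 = 16.0356 °P
AE = 259 − 259/1.038 = 9.4817 °P
RE = 0.1808·16.0356 + 0.8192·9.4817 = 10.6667 °P
Cal = (6.9·2.7970 + 4·(10.6667−0.1))·1.038·3.55

226.8633 kcal


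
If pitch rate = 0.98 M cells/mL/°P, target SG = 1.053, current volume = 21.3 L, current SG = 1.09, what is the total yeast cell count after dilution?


V_w = V·((SG_c−1)/(SG_t−1)−1);  °P = 259 − 259/SG_t;  cells = rate·(V+V_w)·°P
V_w = 21.3·((1.09−1)/(1.053−1)−1) = 14.8698
V_final = 21.3 + 14.8698 = 36.1698
°P = 259 − 259/1.053 = 13.0361
cells = 0.98·36.1698·13.0361

462.0826 billion cells


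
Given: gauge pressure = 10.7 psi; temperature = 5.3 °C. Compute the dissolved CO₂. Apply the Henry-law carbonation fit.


vols = (P + 14.695)·(0.01821 + 0.09011·e^(−0.04·T))
vols = (10.7 + 14.695)·(0.01821 + 0.09011·e^(−0.04·5.3))

2.3136 volumes


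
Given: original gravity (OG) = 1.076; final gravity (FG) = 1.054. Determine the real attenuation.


AA = (OG−FG)/(OG−1)·100;  RA = AA·0.8192
AA = (1.076 − 1.054)/(1.076 − 1)·100 = 28.9474
RA = 28.9474·0.8192

23.7137 %


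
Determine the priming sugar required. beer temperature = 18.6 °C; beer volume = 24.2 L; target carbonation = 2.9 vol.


residual = 14.695·(0.01821 + 0.09011·e^(−0.04·T));  sugar = (target − residual)·4.0·V
residual = 14.695·(0.01821 + 0.09011·e^(−0.04·18.6)) = 0.8969
sugar = (2.9 − 0.8969)·4.0·24.2

193.9047 g


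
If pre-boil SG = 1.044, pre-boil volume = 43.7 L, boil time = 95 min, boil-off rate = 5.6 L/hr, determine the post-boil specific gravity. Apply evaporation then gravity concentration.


V_post = V_pre − rate·(t/60);  SG_post = 1 + (SG_pre−1)·V_pre/V_post
V_post = 43.7 − 5.6·(95/60) = 34.8333
SG_post = 1 + (1.044 − 1)·43.7/34.8333

1.0552


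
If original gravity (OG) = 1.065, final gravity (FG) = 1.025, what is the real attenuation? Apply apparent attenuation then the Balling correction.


AA = (OG−FG)/(OG−1)·100;  RA = AA·0.8192
AA = (1.065 − 1.025)/(1.065 − 1)·100 = 61.5385
RA = 61.5385·0.8192

50.4123 %


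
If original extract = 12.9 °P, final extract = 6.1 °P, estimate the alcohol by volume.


SG = 259/(259 − P);  ABV = (OG − FG)·131.25
OG = 259/(259 − 12.9) = 1.0524
FG = 259/(259 − 6.1) = 1.0241
ABV = (1.0524 − 1.0241)·131.25

3.7140 % ABV


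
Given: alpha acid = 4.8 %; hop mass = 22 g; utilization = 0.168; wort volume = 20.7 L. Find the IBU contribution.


IBU = (α/100)·mass·U·1000 / V
IBU = (4.8/100)·22·0.168·1000 / 20.7

8.5704 IBU


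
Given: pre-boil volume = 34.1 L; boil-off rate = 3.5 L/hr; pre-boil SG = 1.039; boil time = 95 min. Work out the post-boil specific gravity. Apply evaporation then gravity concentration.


V_post = V_pre − rate·(t/60);  SG_post = 1 + (SG_pre−1)·V_pre/V_post
V_post = 34.1 − 3.5·(95/60) = 28.5583
SG_post = 1 + (1.039 − 1)·34.1/28.5583

1.0466


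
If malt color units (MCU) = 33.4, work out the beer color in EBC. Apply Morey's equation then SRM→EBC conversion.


SRM = 1.4922·MCU^0.6859;  EBC = SRM·1.97
SRM = 1.4922·33.4^0.6859 = 16.5564
EBC = 16.5564·1.97

32.6160 EBC


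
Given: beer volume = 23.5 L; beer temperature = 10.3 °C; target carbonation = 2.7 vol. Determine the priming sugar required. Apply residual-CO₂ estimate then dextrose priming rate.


residual = 14.695·(0.01821 + 0.09011·e^(−0.04·T));  sugar = (target − residual)·4.0·V
residual = 14.695·(0.01821 + 0.09011·e^(−0.04·10.3)) = 1.1446
sugar = (2.7 − 1.1446)·4.0·23.5

146.2054 g


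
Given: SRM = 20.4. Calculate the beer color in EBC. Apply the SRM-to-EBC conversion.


EBC = SRM · 1.97
EBC = 20.4 · 1.97

40.1880 EBC


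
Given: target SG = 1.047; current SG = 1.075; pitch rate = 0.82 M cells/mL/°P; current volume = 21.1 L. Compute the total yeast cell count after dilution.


V_w = V·((SG_c−1)/(SG_t−1)−1);  °P = 259 − 259/SG_t;  cells = rate·(V+V_w)·°P
V_w = 21.1·((1.075−1)/(1.047−1)−1) = 12.5702
V_final = 21.1 + 12.5702 = 33.6702
°P = 259 − 259/1.047 = 11.6266
cells = 0.82·33.6702·11.6266

321.0042 billion cells


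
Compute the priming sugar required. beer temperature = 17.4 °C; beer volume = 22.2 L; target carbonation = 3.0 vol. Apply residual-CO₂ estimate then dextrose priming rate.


residual = 14.695·(0.01821 + 0.09011·e^(−0.04·T));  sugar = (target − residual)·4.0·V
residual = 14.695·(0.01821 + 0.09011·e^(−0.04·17.4)) = 0.9278
sugar = (3.0 − 0.9278)·4.0·22.2

184.0120 g


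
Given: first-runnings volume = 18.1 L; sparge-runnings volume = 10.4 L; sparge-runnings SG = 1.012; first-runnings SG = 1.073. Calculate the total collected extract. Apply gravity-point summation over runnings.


total = Σ (SG_i − 1)·1000·V_i
first = (1.073 − 1)·1000·18.1 = 1321.3000
sparge = (1.012 − 1)·1000·10.4 = 124.8000
total = 1321.3000 + 124.8000

1446.1000 gravity·L


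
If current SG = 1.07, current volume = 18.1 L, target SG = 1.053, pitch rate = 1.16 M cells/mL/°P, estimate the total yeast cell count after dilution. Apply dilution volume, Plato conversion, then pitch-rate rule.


V_w = V·((SG_c−1)/(SG_t−1)−1);  °P = 259 − 259/SG_t;  cells = rate·(V+V_w)·°P
V_w = 18.1·((1.07−1)/(1.053−1)−1) = 5.8057
V_final = 18.1 + 5.8057 = 23.9057
°P = 259 − 259/1.053 = 13.0361
cells = 1.16·23.9057·13.0361

361.4981 billion cells


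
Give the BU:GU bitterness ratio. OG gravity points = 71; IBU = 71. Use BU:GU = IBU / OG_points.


BU:GU = 71 / 71

1.0000


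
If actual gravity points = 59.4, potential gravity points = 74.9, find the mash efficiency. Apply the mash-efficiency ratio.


efficiency = actual / potential × 100
efficiency = 59.4 / 74.9 × 100

79.3057 %


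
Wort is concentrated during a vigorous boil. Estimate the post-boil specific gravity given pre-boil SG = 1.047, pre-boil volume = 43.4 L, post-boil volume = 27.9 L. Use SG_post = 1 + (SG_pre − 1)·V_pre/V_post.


pts_pre = (1.047 − 1)·1000 = 47.0000
pts_post = 47.0000·43.4/27.9 = 73.1111
SG_post = 1 + 73.1111/1000

1.0731


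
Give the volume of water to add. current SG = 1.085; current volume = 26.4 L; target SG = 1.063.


V_water = V·((SG_curr − 1)/(SG_target − 1) − 1)
V_water = 26.4·((1.085 − 1)/(1.063 − 1) − 1)

9.2190 L


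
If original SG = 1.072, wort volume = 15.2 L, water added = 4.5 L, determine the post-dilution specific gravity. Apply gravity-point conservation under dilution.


SG_new = 1 + (SG_old − 1)·V_old/(V_old + V_water)
pts = (1.072 − 1)·1000·15.2/(15.2 + 4.5) = 55.5533
SG_new = 1 + 55.5533/1000

1.0556


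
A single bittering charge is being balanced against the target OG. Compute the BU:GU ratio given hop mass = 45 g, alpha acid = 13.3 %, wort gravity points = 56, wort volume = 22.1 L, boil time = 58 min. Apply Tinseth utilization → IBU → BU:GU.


U = 1.65·0.000125^(GP/1000)·(1−e^(−0.04t))/4.15;  IBU = (α/100)·m·U·1000/V;  BU:GU = IBU/GP
U = 1.65·0.000125^(56/1000)·(1−e^(−0.04·58))/4.15 = 0.2167
IBU = (13.3/100)·45·0.2167·1000/22.1 = 58.6961
BU:GU = 58.6961/56

1.0481


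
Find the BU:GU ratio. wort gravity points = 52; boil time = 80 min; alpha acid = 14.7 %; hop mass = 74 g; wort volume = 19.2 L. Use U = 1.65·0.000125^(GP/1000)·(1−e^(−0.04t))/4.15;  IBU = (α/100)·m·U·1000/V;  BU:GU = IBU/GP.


U = 1.65·0.000125^(52/1000)·(1−e^(−0.04·80))/4.15 = 0.2390
IBU = (14.7/100)·74·0.2390·1000/19.2 = 135.4095
BU:GU = 135.4095/52

2.6040


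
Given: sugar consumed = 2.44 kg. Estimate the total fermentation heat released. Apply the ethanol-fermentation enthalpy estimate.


Q = m_sugar · 590 kJ/kg
Q = 2.44 · 590

1439.6000 kJ


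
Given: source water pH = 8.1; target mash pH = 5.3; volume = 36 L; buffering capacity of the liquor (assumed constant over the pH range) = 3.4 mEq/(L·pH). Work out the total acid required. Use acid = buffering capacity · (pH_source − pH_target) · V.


acid = 3.4 · (8.1 − 5.3) · 36

342.7200 mEq


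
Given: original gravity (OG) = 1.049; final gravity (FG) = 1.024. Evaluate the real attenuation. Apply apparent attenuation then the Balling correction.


AA = (OG−FG)/(OG−1)·100;  RA = AA·0.8192
AA = (1.049 − 1.024)/(1.049 − 1)·100 = 51.0204
RA = 51.0204·0.8192

41.7959 %


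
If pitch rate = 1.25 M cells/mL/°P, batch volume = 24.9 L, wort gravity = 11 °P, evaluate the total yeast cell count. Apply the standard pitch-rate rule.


cells (billions) = rate · V_L · °P
cells = 1.25 · 24.9 · 11

342.3750 billion cells


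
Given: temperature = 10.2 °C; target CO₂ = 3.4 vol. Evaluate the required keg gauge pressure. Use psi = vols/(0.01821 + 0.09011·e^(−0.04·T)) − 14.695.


psi = 3.4/(0.01821 + 0.09011·e^(−0.04·10.2)) − 14.695

28.8215 psi


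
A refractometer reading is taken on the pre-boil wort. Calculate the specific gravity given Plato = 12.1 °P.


SG = 259/(259 − P)
SG = 259/(259 − 12.1)

1.0490


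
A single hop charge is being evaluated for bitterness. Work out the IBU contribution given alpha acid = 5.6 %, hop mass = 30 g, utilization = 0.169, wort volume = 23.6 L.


IBU = (α/100)·mass·U·1000 / V
IBU = (5.6/100)·30·0.169·1000 / 23.6

12.0305 IBU


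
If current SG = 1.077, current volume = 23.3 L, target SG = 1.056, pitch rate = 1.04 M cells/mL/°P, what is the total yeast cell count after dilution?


V_w = V·((SG_c−1)/(SG_t−1)−1);  °P = 259 − 259/SG_t;  cells = rate·(V+V_w)·°P
V_w = 23.3·((1.077−1)/(1.056−1)−1) = 8.7375
V_final = 23.3 + 8.7375 = 32.0375
°P = 259 − 259/1.056 = 13.7348
cells = 1.04·32.0375·13.7348

457.6314 billion cells


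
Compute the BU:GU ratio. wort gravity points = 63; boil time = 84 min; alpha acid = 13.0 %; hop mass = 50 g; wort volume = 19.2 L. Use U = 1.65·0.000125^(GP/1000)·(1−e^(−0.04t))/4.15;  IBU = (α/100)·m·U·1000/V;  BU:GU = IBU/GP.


U = 1.65·0.000125^(63/1000)·(1−e^(−0.04·84))/4.15 = 0.2179
IBU = (13.0/100)·50·0.2179·1000/19.2 = 73.7564
BU:GU = 73.7564/63

1.1707


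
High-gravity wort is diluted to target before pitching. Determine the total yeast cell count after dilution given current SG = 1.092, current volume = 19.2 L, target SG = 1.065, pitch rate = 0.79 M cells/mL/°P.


V_w = V·((SG_c−1)/(SG_t−1)−1);  °P = 259 − 259/SG_t;  cells = rate·(V+V_w)·°P
V_w = 19.2·((1.092−1)/(1.065−1)−1) = 7.9754
V_final = 19.2 + 7.9754 = 27.1754
°P = 259 − 259/1.065 = 15.8075
cells = 0.79·27.1754·15.8075

339.3644 billion cells


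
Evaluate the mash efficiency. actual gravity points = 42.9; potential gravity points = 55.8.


efficiency = actual / potential × 100
efficiency = 42.9 / 55.8 × 100

76.8817 %


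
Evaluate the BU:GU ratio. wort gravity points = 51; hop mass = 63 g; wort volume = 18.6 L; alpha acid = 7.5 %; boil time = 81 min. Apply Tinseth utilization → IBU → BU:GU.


U = 1.65·0.000125^(GP/1000)·(1−e^(−0.04t))/4.15;  IBU = (α/100)·m·U·1000/V;  BU:GU = IBU/GP
U = 1.65·0.000125^(51/1000)·(1−e^(−0.04·81))/4.15 = 0.2416
IBU = (7.5/100)·63·0.2416·1000/18.6 = 61.3644
BU:GU = 61.3644/51

1.2032


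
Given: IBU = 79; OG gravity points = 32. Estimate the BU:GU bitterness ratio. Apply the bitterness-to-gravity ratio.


BU:GU = IBU / OG_points
BU:GU = 79 / 32

2.4688


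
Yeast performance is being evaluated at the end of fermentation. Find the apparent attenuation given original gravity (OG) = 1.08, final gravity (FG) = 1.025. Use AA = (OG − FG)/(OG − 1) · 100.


AA = (1.08 − 1.025)/(1.08 − 1) · 100

68.7500 %


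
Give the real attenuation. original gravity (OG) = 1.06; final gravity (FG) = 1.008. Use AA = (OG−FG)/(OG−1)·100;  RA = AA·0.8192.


AA = (1.06 − 1.008)/(1.06 − 1)·100 = 86.6667
RA = 86.6667·0.8192

70.9973 %


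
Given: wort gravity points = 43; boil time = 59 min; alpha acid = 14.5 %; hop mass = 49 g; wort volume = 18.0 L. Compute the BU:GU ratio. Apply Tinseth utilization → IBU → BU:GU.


U = 1.65·0.000125^(GP/1000)·(1−e^(−0.04t))/4.15;  IBU = (α/100)·m·U·1000/V;  BU:GU = IBU/GP
U = 1.65·0.000125^(43/1000)·(1−e^(−0.04·59))/4.15 = 0.2446
IBU = (14.5/100)·49·0.2446·1000/18.0 = 96.5653
BU:GU = 96.5653/43

2.2457


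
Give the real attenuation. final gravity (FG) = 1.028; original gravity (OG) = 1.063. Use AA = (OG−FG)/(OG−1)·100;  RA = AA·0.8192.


AA = (1.063 − 1.028)/(1.063 − 1)·100 = 55.5556
RA = 55.5556·0.8192

45.5111 %


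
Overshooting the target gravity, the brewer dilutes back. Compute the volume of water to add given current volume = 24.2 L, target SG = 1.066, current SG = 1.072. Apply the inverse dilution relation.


V_water = V·((SG_curr − 1)/(SG_target − 1) − 1)
V_water = 24.2·((1.072 − 1)/(1.066 − 1) − 1)

2.2000 L


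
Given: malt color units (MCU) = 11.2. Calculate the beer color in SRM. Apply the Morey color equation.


SRM = 1.4922 · MCU^0.6859
SRM = 1.4922 · 11.2^0.6859

7.8250 SRM


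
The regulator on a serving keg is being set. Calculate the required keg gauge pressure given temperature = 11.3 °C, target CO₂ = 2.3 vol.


psi = vols/(0.01821 + 0.09011·e^(−0.04·T)) − 14.695
psi = 2.3/(0.01821 + 0.09011·e^(−0.04·11.3)) − 14.695

15.7477 psi


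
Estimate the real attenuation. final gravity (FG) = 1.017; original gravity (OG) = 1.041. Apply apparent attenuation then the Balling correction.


AA = (OG−FG)/(OG−1)·100;  RA = AA·0.8192
AA = (1.041 − 1.017)/(1.041 − 1)·100 = 58.5366
RA = 58.5366·0.8192

47.9532 %


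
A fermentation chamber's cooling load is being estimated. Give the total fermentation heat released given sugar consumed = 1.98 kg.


Q = m_sugar · 590 kJ/kg
Q = 1.98 · 590

1168.2000 kJ


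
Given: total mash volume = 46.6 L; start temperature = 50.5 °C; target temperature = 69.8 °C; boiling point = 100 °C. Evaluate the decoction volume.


V_dec = V_total·(T_target − T_start)/(T_boil − T_start)
V_dec = 46.6·(69.8 − 50.5)/(100 − 50.5)

18.1693 L


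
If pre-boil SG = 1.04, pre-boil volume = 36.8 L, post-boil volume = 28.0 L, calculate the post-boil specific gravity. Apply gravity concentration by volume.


SG_post = 1 + (SG_pre − 1)·V_pre/V_post
pts_pre = (1.04 − 1)·1000 = 40.0000
pts_post = 40.0000·36.8/28.0 = 52.5714
SG_post = 1 + 52.5714/1000

1.0526


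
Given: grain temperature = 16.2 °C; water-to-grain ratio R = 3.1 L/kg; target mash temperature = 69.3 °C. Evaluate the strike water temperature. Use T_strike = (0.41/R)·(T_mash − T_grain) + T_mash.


T_strike = (0.41/3.1)·(69.3 − 16.2) + 69.3

76.3229 °C


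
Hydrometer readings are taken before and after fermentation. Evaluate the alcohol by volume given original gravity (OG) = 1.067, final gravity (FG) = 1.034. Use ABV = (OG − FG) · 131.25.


ABV = (1.067 − 1.034) · 131.25

4.3312 % ABV


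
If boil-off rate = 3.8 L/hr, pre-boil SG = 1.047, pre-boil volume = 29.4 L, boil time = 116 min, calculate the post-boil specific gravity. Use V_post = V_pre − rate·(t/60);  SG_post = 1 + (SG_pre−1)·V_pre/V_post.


V_post = 29.4 − 3.8·(116/60) = 22.0533
SG_post = 1 + (1.047 − 1)·29.4/22.0533

1.0627


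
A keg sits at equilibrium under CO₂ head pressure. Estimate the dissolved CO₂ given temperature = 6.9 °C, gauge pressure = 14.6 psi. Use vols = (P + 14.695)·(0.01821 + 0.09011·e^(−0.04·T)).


vols = (14.6 + 14.695)·(0.01821 + 0.09011·e^(−0.04·6.9))

2.5366 volumes


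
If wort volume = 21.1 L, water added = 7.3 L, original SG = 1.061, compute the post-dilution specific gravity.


SG_new = 1 + (SG_old − 1)·V_old/(V_old + V_water)
pts = (1.061 − 1)·1000·21.1/(21.1 + 7.3) = 45.3204
SG_new = 1 + 45.3204/1000

1.0453


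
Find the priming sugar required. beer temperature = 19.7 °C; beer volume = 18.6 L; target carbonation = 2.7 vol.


residual = 14.695·(0.01821 + 0.09011·e^(−0.04·T));  sugar = (target − residual)·4.0·V
residual = 14.695·(0.01821 + 0.09011·e^(−0.04·19.7)) = 0.8698
sugar = (2.7 − 0.8698)·4.0·18.6

136.1695 g


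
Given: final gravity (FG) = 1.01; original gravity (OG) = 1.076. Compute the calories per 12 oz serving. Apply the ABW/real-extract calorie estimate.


ABW = (OG−FG)·131.25·0.79/FG;  °P = 259 − 259/SG (for OG→OE and FG→AE);  RE = 0.1808·OE + 0.8192·AE;  Cal = (6.9·ABW + 4·(RE−0.1))·FG·3.55
ABW = (1.076 − 1.01)·131.25·0.79/1.01 = 6.7756
OE = 259 − 259/1.076 = 18.2937 °P
AE = 259 − 259/1.01 = 2.5644 °P
RE = 0.1808·18.2937 + 0.8192·2.5644 = 5.4082 °P
Cal = (6.9·6.7756 + 4·(5.4082−0.1))·1.01·3.55

243.7589 kcal


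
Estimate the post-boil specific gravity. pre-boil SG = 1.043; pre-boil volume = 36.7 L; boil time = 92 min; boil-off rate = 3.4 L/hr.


V_post = V_pre − rate·(t/60);  SG_post = 1 + (SG_pre−1)·V_pre/V_post
V_post = 36.7 − 3.4·(92/60) = 31.4867
SG_post = 1 + (1.043 − 1)·36.7/31.4867

1.0501


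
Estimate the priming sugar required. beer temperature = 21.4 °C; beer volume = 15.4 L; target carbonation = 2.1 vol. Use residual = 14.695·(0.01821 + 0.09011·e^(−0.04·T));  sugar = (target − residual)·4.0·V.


residual = 14.695·(0.01821 + 0.09011·e^(−0.04·21.4)) = 0.8302
sugar = (2.1 − 0.8302)·4.0·15.4

78.2210 g


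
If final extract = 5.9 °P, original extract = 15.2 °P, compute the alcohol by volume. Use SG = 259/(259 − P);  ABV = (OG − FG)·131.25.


OG = 259/(259 − 15.2) = 1.0623
FG = 259/(259 − 5.9) = 1.0233
ABV = (1.0623 − 1.0233)·131.25

5.1234 % ABV


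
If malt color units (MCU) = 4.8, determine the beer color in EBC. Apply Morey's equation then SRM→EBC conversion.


SRM = 1.4922·MCU^0.6859;  EBC = SRM·1.97
SRM = 1.4922·4.8^0.6859 = 4.3761
EBC = 4.3761·1.97

8.6210 EBC


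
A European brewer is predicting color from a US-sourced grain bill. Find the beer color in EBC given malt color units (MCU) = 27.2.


SRM = 1.4922·MCU^0.6859;  EBC = SRM·1.97
SRM = 1.4922·27.2^0.6859 = 14.3813
EBC = 14.3813·1.97

28.3311 EBC


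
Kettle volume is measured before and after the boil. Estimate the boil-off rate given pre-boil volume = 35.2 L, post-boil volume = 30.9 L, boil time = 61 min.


rate = (V_pre − V_post) / (t_min/60)
rate = (35.2 − 30.9) / (61/60)

4.2295 L/hr


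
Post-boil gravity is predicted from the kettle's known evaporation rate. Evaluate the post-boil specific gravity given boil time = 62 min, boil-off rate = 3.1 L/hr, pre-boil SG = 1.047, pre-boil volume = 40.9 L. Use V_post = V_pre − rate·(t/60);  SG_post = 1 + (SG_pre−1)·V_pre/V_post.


V_post = 40.9 − 3.1·(62/60) = 37.6967
SG_post = 1 + (1.047 − 1)·40.9/37.6967

1.0510


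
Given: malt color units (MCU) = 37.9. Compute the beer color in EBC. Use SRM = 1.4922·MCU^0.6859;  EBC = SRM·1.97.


SRM = 1.4922·37.9^0.6859 = 18.0558
EBC = 18.0558·1.97

35.5698 EBC


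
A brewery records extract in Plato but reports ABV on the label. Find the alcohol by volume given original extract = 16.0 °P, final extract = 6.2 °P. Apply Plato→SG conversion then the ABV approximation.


SG = 259/(259 − P);  ABV = (OG − FG)·131.25
OG = 259/(259 − 16.0) = 1.0658
FG = 259/(259 − 6.2) = 1.0245
ABV = (1.0658 − 1.0245)·131.25

5.4230 % ABV


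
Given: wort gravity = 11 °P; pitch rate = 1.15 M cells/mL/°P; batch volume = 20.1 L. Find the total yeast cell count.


cells (billions) = rate · V_L · °P
cells = 1.15 · 20.1 · 11

254.2650 billion cells


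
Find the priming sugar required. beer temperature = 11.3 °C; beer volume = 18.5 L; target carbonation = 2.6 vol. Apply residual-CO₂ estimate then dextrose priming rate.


residual = 14.695·(0.01821 + 0.09011·e^(−0.04·T));  sugar = (target − residual)·4.0·V
residual = 14.695·(0.01821 + 0.09011·e^(−0.04·11.3)) = 1.1102
sugar = (2.6 − 1.1102)·4.0·18.5

110.2426 g
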